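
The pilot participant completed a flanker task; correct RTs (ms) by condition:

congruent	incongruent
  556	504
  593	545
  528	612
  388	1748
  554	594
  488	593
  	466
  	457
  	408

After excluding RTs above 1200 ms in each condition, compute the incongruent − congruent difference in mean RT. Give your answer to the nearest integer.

incongruent: exclude 1748
M(congruent) = 3107/6 = 517.833
M(incongruent) = 4179/8 = 522.375
Difference = 522.375 − 517.833 = 4.542 ms

5 ms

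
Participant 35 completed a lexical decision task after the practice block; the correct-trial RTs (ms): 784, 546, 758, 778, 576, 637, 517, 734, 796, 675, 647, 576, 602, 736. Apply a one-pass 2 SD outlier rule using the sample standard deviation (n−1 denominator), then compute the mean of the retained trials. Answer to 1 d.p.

668.7 ms

n = 14, ΣRT = 9362, M = 668.714
Σ(x−M)² = 119432.86; s = √(119432.86/13) = 95.850
Cutoffs: 668.714 ± 2·95.850 → [477.0, 860.4]
No RTs fall outside the cutoffs; all 14 retained. Mean = 9362/14 = 668.714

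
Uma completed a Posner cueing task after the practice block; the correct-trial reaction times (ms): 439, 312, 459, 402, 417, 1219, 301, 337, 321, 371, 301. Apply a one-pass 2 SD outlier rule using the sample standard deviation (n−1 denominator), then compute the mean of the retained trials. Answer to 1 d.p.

366.0 ms

n = 11, ΣRT = 4879, M = 443.545
Σ(x−M)² = 693594.73; s = √(693594.73/10) = 263.362
Cutoffs: 443.545 ± 2·263.362 → [-83.2, 970.3]
Outside: 1219 → excluded.
Retained (n=10): Σ = 3660, mean = 3660/10 = 366.000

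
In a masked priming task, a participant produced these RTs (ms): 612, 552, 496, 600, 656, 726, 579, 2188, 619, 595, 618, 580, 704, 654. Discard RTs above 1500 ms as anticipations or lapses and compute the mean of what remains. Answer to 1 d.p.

Excluded: 2188
Retained (n=13): Σ = 7991
Mean = 7991/13 = 614.6923

614.7 ms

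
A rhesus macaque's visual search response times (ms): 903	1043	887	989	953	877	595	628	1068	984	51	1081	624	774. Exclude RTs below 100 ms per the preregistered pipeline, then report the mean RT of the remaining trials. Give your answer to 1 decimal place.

Excluded: 51
Retained (n=13): Σ = 11406
Mean = 11406/13 = 877.3846

877.4 ms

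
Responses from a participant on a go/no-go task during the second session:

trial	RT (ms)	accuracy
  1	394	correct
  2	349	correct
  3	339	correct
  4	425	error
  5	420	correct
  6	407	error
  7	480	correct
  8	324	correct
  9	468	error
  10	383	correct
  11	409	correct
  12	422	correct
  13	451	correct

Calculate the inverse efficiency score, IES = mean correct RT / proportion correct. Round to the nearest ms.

Correct trials (n=10): 394, 349, 339, 420, 480, 324, 383, 409, 422, 451
Mean correct RT = 3971/10 = 397.1000 ms
Proportion correct = 10/13
IES = 397.1000 / (10/13) = 516.230 ms

516 ms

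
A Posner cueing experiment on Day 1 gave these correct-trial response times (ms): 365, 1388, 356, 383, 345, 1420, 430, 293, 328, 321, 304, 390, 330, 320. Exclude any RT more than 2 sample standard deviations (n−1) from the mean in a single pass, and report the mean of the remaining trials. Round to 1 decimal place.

347.1 ms

n = 14, ΣRT = 6973, M = 498.071
Σ(x−M)² = 1932756.93; s = √(1932756.93/13) = 385.582
Cutoffs: 498.071 ± 2·385.582 → [-273.1, 1269.2]
Outside: 1388, 1420 → excluded.
Retained (n=12): Σ = 4165, mean = 4165/12 = 347.083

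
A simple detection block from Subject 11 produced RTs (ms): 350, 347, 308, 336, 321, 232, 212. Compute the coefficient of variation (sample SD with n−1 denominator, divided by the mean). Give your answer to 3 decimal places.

n = 7, Σ = 2106, M = 300.8571
Σ(x−M)² = 18872.857; s = √(18872.857/6) = 56.0845
CV = 56.0845 / 300.8571 = 0.18642

0.186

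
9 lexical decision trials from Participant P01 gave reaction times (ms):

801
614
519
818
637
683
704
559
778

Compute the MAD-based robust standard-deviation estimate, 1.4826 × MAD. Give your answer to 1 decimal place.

140.8 ms

Sorted: 519, 559, 614, 637, 683, 704, 778, 801, 818 → median = 683
|x − 683| sorted: 0, 21, 46, 69, 95, 118, 124, 135, 164 → MAD = 95
Robust SD ≈ 1.4826 × 95 = 140.847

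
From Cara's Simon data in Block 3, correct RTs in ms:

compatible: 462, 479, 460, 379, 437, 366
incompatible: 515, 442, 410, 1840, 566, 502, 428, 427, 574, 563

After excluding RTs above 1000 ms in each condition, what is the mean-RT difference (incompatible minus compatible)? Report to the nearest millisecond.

incompatible: exclude 1840
M(compatible) = 2583/6 = 430.500
M(incompatible) = 4427/9 = 491.889
Difference = 491.889 − 430.500 = 61.389 ms

61 ms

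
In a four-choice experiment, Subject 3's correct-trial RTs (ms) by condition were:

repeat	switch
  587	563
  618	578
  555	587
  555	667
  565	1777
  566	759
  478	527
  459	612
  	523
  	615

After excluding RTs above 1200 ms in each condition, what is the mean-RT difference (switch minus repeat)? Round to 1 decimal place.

switch: exclude 1777
M(repeat) = 4383/8 = 547.875
M(switch) = 5431/9 = 603.444
Difference = 603.444 − 547.875 = 55.569 ms

55.6 ms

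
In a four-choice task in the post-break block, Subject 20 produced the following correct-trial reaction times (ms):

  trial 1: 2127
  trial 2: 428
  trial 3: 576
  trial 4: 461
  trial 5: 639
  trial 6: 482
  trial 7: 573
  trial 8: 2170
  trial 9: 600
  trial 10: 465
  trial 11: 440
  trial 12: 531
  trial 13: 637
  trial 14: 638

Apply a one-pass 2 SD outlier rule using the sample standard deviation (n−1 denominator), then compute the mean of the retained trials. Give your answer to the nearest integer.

539 ms

n = 14, ΣRT = 10767, M = 769.071
Σ(x−M)² = 4513490.93; s = √(4513490.93/13) = 589.230
Cutoffs: 769.071 ± 2·589.230 → [-409.4, 1947.5]
Outside: 2127, 2170 → excluded.
Retained (n=12): Σ = 6470, mean = 6470/12 = 539.167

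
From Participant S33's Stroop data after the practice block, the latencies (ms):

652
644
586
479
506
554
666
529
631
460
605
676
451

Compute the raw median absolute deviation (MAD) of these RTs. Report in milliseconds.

66 ms

Sorted: 451, 460, 479, 506, 529, 554, 586, 605, 631, 644, 652, 666, 676 → median = 586
|x − 586|: 66, 58, 0, 107, 80, 32, 80, 57, 45, 126, 19, 90, 135
Sorted deviations: 0, 19, 32, 45, 57, 58, 66, 80, 80, 90, 107, 126, 135 → MAD = 66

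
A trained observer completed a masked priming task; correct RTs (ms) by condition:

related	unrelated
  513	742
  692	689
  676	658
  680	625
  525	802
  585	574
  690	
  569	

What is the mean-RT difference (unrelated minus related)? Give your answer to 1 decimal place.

65.4 ms

M(related) = 4930/8 = 616.250
M(unrelated) = 4090/6 = 681.667
Difference = 681.667 − 616.250 = 65.417 ms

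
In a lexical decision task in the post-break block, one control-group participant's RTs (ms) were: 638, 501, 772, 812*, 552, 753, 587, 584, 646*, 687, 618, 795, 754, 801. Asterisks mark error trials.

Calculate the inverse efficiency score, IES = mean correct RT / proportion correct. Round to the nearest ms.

782 ms

Correct trials (n=12): 638, 501, 772, 552, 753, 587, 584, 687, 618, 795, 754, 801
Mean correct RT = 8042/12 = 670.1667 ms
Proportion correct = 12/14
IES = 670.1667 / (12/14) = 781.861 ms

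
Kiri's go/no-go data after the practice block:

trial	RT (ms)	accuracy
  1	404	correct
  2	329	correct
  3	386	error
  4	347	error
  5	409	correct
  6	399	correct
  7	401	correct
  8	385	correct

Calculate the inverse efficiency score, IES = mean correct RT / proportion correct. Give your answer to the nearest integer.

Correct trials (n=6): 404, 329, 409, 399, 401, 385
Mean correct RT = 2327/6 = 387.8333 ms
Proportion correct = 6/8
IES = 387.8333 / (6/8) = 517.111 ms

517 ms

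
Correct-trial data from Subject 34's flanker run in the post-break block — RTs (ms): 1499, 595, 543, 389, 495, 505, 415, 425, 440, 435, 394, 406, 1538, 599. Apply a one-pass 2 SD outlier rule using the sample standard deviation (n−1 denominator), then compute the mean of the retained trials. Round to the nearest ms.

n = 14, ΣRT = 8678, M = 619.857
Σ(x−M)² = 1948117.71; s = √(1948117.71/13) = 387.111
Cutoffs: 619.857 ± 2·387.111 → [-154.4, 1394.1]
Outside: 1499, 1538 → excluded.
Retained (n=12): Σ = 5641, mean = 5641/12 = 470.083

470 ms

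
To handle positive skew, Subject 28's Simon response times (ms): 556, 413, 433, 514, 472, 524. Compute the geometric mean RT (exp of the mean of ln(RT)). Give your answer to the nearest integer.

ln(RT): 6.3208, 6.0234, 6.0707, 6.2422, 6.1570, 6.2615
Mean ln(RT) = 37.0756/6 = 6.17927
Geometric mean = exp(6.17927) = 482.64 ms

483 ms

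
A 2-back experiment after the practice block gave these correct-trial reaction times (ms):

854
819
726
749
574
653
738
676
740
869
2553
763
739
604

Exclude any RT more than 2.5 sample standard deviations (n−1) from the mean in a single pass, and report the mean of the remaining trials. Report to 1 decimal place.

731.1 ms

n = 14, ΣRT = 12057, M = 861.214
Σ(x−M)² = 3175674.36; s = √(3175674.36/13) = 494.250
Cutoffs: 861.214 ± 2.5·494.250 → [-374.4, 2096.8]
Outside: 2553 → excluded.
Retained (n=13): Σ = 9504, mean = 9504/13 = 731.077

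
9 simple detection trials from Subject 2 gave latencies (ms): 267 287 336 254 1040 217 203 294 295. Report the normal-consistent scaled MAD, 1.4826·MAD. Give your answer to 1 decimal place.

Sorted: 203, 217, 254, 267, 287, 294, 295, 336, 1040 → median = 287
|x − 287| sorted: 0, 7, 8, 20, 33, 49, 70, 84, 753 → MAD = 33
Robust SD ≈ 1.4826 × 33 = 48.926

48.9 ms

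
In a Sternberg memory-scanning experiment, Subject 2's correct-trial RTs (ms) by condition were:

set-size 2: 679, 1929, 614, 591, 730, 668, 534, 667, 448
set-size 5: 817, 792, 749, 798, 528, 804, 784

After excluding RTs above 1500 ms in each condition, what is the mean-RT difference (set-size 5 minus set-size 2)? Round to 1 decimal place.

136.8 ms

set-size 2: exclude 1929
M(set-size 2) = 4931/8 = 616.375
M(set-size 5) = 5272/7 = 753.143
Difference = 753.143 − 616.375 = 136.768 ms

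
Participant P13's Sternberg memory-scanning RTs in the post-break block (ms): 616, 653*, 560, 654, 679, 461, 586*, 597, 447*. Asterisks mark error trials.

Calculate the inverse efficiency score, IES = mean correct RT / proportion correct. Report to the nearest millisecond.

892 ms

Correct trials (n=6): 616, 560, 654, 679, 461, 597
Mean correct RT = 3567/6 = 594.5000 ms
Proportion correct = 6/9
IES = 594.5000 / (6/9) = 891.750 ms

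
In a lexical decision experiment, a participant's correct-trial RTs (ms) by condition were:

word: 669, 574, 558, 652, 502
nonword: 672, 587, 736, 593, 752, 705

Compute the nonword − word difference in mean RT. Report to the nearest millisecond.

83 ms

M(word) = 2955/5 = 591.000
M(nonword) = 4045/6 = 674.167
Difference = 674.167 − 591.000 = 83.167 ms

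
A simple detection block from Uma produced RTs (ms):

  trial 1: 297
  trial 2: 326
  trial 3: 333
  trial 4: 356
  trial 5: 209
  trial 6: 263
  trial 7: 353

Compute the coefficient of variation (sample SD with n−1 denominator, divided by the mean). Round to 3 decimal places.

0.175

n = 7, Σ = 2137, M = 305.2857
Σ(x−M)² = 17173.429; s = √(17173.429/6) = 53.4999
CV = 53.4999 / 305.2857 = 0.17525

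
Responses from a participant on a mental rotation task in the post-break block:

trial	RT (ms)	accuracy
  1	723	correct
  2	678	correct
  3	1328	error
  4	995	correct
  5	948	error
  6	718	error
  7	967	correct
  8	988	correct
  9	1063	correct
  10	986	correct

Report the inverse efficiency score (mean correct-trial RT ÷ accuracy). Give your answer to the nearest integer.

1306 ms

Correct trials (n=7): 723, 678, 995, 967, 988, 1063, 986
Mean correct RT = 6400/7 = 914.2857 ms
Proportion correct = 7/10
IES = 914.2857 / (7/10) = 1306.122 ms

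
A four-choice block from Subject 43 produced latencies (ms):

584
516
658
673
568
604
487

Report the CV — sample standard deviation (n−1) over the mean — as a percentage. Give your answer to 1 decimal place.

11.7%

n = 7, Σ = 4090, M = 584.2857
Σ(x−M)² = 28085.429; s = √(28085.429/6) = 68.4171
CV = 68.4171 / 584.2857 = 0.11710 = 11.710%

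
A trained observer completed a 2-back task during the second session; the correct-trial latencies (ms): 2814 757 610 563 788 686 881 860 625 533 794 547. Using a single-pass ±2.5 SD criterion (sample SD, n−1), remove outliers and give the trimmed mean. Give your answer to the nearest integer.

n = 12, ΣRT = 10458, M = 871.500
Σ(x−M)² = 4278227.00; s = √(4278227.00/11) = 623.642
Cutoffs: 871.500 ± 2.5·623.642 → [-687.6, 2430.6]
Outside: 2814 → excluded.
Retained (n=11): Σ = 7644, mean = 7644/11 = 694.909

695 ms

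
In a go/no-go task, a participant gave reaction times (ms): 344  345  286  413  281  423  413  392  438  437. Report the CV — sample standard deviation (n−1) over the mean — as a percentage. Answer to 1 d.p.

n = 10, Σ = 3772, M = 377.2000
Σ(x−M)² = 31863.600; s = √(31863.600/9) = 59.5013
CV = 59.5013 / 377.2000 = 0.15774 = 15.774%

15.8%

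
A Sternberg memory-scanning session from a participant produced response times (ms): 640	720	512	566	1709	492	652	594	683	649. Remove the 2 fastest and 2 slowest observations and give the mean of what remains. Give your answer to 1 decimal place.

630.7 ms

Sorted: 492, 512, 566, 594, 640, 649, 652, 683, 720, 1709
Drop lowest 2 (492, 512) and highest 2 (720, 1709)
Remaining (n=6): Σ = 3784, mean = 3784/6 = 630.667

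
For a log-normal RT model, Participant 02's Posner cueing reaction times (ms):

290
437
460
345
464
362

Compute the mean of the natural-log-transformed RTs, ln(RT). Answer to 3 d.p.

ln(RT): 5.6699, 6.0799, 6.1312, 5.8435, 6.1399, 5.8916
Σ ln(RT) = 35.7561
Mean = 35.7561/6 = 5.95935

5.959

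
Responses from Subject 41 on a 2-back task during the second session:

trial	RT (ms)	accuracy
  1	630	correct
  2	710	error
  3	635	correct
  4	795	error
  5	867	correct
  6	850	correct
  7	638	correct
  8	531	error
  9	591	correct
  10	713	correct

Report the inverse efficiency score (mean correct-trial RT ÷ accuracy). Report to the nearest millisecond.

1005 ms

Correct trials (n=7): 630, 635, 867, 850, 638, 591, 713
Mean correct RT = 4924/7 = 703.4286 ms
Proportion correct = 7/10
IES = 703.4286 / (7/10) = 1004.898 ms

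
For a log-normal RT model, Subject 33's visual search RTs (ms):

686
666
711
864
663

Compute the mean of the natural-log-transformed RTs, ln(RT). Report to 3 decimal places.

6.571

ln(RT): 6.5309, 6.5013, 6.5667, 6.7616, 6.4968
Σ ln(RT) = 32.8572
Mean = 32.8572/5 = 6.57144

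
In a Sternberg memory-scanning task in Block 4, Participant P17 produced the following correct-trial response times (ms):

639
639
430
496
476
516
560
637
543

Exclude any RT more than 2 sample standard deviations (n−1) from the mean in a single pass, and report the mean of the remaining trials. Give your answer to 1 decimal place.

548.4 ms

n = 9, ΣRT = 4936, M = 548.444
Σ(x−M)² = 47486.22; s = √(47486.22/8) = 77.044
Cutoffs: 548.444 ± 2·77.044 → [394.4, 702.5]
No RTs fall outside the cutoffs; all 9 retained. Mean = 4936/9 = 548.444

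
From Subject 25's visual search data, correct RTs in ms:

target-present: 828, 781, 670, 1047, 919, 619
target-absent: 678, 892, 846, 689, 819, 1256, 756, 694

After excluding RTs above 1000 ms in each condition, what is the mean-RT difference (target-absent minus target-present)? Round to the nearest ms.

4 ms

target-present: exclude 1047
target-absent: exclude 1256
M(target-present) = 3817/5 = 763.400
M(target-absent) = 5374/7 = 767.714
Difference = 767.714 − 763.400 = 4.314 ms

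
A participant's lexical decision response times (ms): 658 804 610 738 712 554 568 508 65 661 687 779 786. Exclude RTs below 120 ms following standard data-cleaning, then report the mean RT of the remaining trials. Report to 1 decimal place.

672.1 ms

Excluded: 65
Retained (n=12): Σ = 8065
Mean = 8065/12 = 672.0833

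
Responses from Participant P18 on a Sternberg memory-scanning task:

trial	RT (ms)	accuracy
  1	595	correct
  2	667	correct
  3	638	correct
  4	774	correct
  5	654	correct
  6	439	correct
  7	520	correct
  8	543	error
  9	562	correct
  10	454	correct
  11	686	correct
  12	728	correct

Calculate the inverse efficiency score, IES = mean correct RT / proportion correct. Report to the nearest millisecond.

Correct trials (n=11): 595, 667, 638, 774, 654, 439, 520, 562, 454, 686, 728
Mean correct RT = 6717/11 = 610.6364 ms
Proportion correct = 11/12
IES = 610.6364 / (11/12) = 666.149 ms

666 ms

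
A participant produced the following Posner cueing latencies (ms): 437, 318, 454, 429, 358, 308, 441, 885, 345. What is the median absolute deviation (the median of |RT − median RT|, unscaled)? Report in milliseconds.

Sorted: 308, 318, 345, 358, 429, 437, 441, 454, 885 → median = 429
|x − 429|: 8, 111, 25, 0, 71, 121, 12, 456, 84
Sorted deviations: 0, 8, 12, 25, 71, 84, 111, 121, 456 → MAD = 71

71 ms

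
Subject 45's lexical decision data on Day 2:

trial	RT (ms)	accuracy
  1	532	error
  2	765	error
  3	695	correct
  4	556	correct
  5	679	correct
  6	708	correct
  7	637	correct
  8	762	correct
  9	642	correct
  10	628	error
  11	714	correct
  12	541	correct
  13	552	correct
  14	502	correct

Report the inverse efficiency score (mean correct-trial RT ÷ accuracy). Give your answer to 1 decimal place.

Correct trials (n=11): 695, 556, 679, 708, 637, 762, 642, 714, 541, 552, 502
Mean correct RT = 6988/11 = 635.2727 ms
Proportion correct = 11/14
IES = 635.2727 / (11/14) = 808.529 ms

808.5 ms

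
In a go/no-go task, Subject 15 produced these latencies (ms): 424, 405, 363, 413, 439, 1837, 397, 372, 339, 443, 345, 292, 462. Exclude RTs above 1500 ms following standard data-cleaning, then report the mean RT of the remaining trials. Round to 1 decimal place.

391.2 ms

Excluded: 1837
Retained (n=12): Σ = 4694
Mean = 4694/12 = 391.1667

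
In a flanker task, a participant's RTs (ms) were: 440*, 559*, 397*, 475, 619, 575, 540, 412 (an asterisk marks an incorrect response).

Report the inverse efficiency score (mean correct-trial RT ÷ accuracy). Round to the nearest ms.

Correct trials (n=5): 475, 619, 575, 540, 412
Mean correct RT = 2621/5 = 524.2000 ms
Proportion correct = 5/8
IES = 524.2000 / (5/8) = 838.720 ms

839 ms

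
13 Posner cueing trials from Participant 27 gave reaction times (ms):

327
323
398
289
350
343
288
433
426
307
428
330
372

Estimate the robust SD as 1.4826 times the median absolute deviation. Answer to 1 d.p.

53.4 ms

Sorted: 288, 289, 307, 323, 327, 330, 343, 350, 372, 398, 426, 428, 433 → median = 343
|x − 343| sorted: 0, 7, 13, 16, 20, 29, 36, 54, 55, 55, 83, 85, 90 → MAD = 36
Robust SD ≈ 1.4826 × 36 = 53.374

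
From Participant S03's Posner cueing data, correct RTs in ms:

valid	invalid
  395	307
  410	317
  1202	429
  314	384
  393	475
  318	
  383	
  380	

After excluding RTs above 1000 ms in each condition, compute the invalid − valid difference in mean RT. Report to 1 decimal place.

valid: exclude 1202
M(valid) = 2593/7 = 370.429
M(invalid) = 1912/5 = 382.400
Difference = 382.400 − 370.429 = 11.971 ms

12.0 ms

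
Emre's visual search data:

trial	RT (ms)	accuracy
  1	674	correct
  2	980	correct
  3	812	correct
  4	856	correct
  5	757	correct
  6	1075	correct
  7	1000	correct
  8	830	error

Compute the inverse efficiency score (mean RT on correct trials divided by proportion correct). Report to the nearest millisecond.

Correct trials (n=7): 674, 980, 812, 856, 757, 1075, 1000
Mean correct RT = 6154/7 = 879.1429 ms
Proportion correct = 7/8
IES = 879.1429 / (7/8) = 1004.735 ms

1005 ms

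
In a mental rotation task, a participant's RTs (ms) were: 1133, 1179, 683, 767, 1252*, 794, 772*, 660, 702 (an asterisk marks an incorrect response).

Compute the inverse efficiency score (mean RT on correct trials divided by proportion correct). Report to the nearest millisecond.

1087 ms

Correct trials (n=7): 1133, 1179, 683, 767, 794, 660, 702
Mean correct RT = 5918/7 = 845.4286 ms
Proportion correct = 7/9
IES = 845.4286 / (7/9) = 1086.980 ms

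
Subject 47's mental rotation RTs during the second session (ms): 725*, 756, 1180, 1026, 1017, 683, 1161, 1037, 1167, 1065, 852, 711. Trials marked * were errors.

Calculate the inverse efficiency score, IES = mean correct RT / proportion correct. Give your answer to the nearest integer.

Correct trials (n=11): 756, 1180, 1026, 1017, 683, 1161, 1037, 1167, 1065, 852, 711
Mean correct RT = 10655/11 = 968.6364 ms
Proportion correct = 11/12
IES = 968.6364 / (11/12) = 1056.694 ms

1057 ms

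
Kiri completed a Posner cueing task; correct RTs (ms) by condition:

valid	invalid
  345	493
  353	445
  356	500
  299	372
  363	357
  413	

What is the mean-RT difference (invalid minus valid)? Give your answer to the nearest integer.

M(valid) = 2129/6 = 354.833
M(invalid) = 2167/5 = 433.400
Difference = 433.400 − 354.833 = 78.567 ms

79 ms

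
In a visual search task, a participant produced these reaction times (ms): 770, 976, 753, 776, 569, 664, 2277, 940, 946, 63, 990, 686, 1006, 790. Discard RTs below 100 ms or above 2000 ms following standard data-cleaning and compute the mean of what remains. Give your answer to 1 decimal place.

Excluded: 63, 2277
Retained (n=12): Σ = 9866
Mean = 9866/12 = 822.1667

822.2 ms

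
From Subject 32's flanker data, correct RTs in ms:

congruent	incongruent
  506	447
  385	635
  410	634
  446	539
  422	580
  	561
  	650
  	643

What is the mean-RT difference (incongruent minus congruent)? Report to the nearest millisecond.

M(congruent) = 2169/5 = 433.800
M(incongruent) = 4689/8 = 586.125
Difference = 586.125 − 433.800 = 152.325 ms

152 ms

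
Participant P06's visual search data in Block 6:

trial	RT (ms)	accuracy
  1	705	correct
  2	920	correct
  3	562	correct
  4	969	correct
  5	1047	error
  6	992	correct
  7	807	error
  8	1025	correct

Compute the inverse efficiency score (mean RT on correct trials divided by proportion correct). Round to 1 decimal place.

1149.6 ms

Correct trials (n=6): 705, 920, 562, 969, 992, 1025
Mean correct RT = 5173/6 = 862.1667 ms
Proportion correct = 6/8
IES = 862.1667 / (6/8) = 1149.556 ms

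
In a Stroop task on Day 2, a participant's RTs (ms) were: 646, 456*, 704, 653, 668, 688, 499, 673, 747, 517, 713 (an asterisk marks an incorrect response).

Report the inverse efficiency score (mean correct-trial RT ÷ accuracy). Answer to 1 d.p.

Correct trials (n=10): 646, 704, 653, 668, 688, 499, 673, 747, 517, 713
Mean correct RT = 6508/10 = 650.8000 ms
Proportion correct = 10/11
IES = 650.8000 / (10/11) = 715.880 ms

715.9 ms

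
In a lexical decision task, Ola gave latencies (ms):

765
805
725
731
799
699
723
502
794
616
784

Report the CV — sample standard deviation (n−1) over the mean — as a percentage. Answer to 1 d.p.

12.7%

n = 11, Σ = 7943, M = 722.0909
Σ(x−M)² = 83950.909; s = √(83950.909/10) = 91.6247
CV = 91.6247 / 722.0909 = 0.12689 = 12.689%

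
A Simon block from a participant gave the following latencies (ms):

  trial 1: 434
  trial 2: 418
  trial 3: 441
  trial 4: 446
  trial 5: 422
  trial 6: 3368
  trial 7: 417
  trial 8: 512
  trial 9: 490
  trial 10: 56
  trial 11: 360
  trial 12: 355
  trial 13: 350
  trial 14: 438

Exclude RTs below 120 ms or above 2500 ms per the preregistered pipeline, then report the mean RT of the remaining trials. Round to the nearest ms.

424 ms

Excluded: 56, 3368
Retained (n=12): Σ = 5083
Mean = 5083/12 = 423.5833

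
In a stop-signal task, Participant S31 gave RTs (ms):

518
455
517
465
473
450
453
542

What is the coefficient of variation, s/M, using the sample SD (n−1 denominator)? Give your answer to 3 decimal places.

n = 8, Σ = 3873, M = 484.1250
Σ(x−M)² = 9048.875; s = √(9048.875/7) = 35.9541
CV = 35.9541 / 484.1250 = 0.07427

0.074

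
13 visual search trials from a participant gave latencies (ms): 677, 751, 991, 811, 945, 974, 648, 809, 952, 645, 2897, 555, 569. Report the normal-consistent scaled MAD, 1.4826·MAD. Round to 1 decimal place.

238.7 ms

Sorted: 555, 569, 645, 648, 677, 751, 809, 811, 945, 952, 974, 991, 2897 → median = 809
|x − 809| sorted: 0, 2, 58, 132, 136, 143, 161, 164, 165, 182, 240, 254, 2088 → MAD = 161
Robust SD ≈ 1.4826 × 161 = 238.699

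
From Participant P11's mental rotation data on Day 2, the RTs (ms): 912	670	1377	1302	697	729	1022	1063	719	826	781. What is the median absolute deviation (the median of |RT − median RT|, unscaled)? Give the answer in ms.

129 ms

Sorted: 670, 697, 719, 729, 781, 826, 912, 1022, 1063, 1302, 1377 → median = 826
|x − 826|: 86, 156, 551, 476, 129, 97, 196, 237, 107, 0, 45
Sorted deviations: 0, 45, 86, 97, 107, 129, 156, 196, 237, 476, 551 → MAD = 129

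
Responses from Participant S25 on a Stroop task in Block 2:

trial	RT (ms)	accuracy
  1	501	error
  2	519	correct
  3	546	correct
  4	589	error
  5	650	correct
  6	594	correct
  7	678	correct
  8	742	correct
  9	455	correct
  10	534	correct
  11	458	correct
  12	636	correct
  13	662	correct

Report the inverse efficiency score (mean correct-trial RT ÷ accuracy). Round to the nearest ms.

696 ms

Correct trials (n=11): 519, 546, 650, 594, 678, 742, 455, 534, 458, 636, 662
Mean correct RT = 6474/11 = 588.5455 ms
Proportion correct = 11/13
IES = 588.5455 / (11/13) = 695.554 ms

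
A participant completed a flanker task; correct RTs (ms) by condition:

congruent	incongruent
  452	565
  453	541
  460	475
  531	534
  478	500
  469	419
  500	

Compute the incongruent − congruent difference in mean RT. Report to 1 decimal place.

28.1 ms

M(congruent) = 3343/7 = 477.571
M(incongruent) = 3034/6 = 505.667
Difference = 505.667 − 477.571 = 28.095 ms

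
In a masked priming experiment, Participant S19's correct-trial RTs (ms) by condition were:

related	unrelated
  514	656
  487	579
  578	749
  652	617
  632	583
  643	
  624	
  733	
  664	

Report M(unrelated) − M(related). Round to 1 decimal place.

M(related) = 5527/9 = 614.111
M(unrelated) = 3184/5 = 636.800
Difference = 636.800 − 614.111 = 22.689 ms

22.7 ms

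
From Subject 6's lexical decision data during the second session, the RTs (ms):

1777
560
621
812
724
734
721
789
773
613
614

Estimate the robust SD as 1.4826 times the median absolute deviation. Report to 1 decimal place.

Sorted: 560, 613, 614, 621, 721, 724, 734, 773, 789, 812, 1777 → median = 724
|x − 724| sorted: 0, 3, 10, 49, 65, 88, 103, 110, 111, 164, 1053 → MAD = 88
Robust SD ≈ 1.4826 × 88 = 130.469

130.5 ms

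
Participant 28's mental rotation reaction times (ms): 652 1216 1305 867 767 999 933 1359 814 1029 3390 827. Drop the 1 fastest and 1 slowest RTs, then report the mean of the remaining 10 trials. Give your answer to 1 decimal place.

1011.6 ms

Sorted: 652, 767, 814, 827, 867, 933, 999, 1029, 1216, 1305, 1359, 3390
Drop lowest 1 (652) and highest 1 (3390)
Remaining (n=10): Σ = 10116, mean = 10116/10 = 1011.600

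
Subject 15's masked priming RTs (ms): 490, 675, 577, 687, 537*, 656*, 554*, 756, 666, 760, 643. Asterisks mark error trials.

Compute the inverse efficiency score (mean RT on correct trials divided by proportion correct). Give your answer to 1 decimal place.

Correct trials (n=8): 490, 675, 577, 687, 756, 666, 760, 643
Mean correct RT = 5254/8 = 656.7500 ms
Proportion correct = 8/11
IES = 656.7500 / (8/11) = 903.031 ms

903.0 ms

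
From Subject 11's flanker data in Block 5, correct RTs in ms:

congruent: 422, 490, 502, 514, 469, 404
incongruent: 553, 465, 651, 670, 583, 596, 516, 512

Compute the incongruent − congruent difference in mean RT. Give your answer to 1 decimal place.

M(congruent) = 2801/6 = 466.833
M(incongruent) = 4546/8 = 568.250
Difference = 568.250 − 466.833 = 101.417 ms

101.4 ms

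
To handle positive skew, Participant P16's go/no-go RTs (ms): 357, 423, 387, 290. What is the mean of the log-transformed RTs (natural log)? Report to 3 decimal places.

ln(RT): 5.8777, 6.0474, 5.9584, 5.6699
Σ ln(RT) = 23.5534
Mean = 23.5534/4 = 5.88835

5.888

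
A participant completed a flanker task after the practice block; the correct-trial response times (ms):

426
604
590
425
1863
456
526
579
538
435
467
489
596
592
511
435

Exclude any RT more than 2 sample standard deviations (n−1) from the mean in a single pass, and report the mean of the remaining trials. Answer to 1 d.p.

511.3 ms

n = 16, ΣRT = 9532, M = 595.750
Σ(x−M)² = 1778855.00; s = √(1778855.00/15) = 344.369
Cutoffs: 595.750 ± 2·344.369 → [-93.0, 1284.5]
Outside: 1863 → excluded.
Retained (n=15): Σ = 7669, mean = 7669/15 = 511.267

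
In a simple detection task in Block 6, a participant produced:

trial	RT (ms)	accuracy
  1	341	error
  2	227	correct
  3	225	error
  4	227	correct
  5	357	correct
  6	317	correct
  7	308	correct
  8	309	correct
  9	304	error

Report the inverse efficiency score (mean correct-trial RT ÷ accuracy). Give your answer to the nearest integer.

436 ms

Correct trials (n=6): 227, 227, 357, 317, 308, 309
Mean correct RT = 1745/6 = 290.8333 ms
Proportion correct = 6/9
IES = 290.8333 / (6/9) = 436.250 ms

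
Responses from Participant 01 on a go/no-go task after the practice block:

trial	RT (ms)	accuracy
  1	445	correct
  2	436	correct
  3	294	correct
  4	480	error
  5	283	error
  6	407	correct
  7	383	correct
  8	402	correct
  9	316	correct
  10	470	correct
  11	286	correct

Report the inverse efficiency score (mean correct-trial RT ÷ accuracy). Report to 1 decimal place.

Correct trials (n=9): 445, 436, 294, 407, 383, 402, 316, 470, 286
Mean correct RT = 3439/9 = 382.1111 ms
Proportion correct = 9/11
IES = 382.1111 / (9/11) = 467.025 ms

467.0 ms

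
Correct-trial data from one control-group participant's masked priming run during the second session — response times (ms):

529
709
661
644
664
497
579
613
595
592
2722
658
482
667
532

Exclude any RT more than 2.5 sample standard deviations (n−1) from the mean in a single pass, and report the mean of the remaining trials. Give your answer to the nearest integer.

n = 15, ΣRT = 11144, M = 742.933
Σ(x−M)² = 4260818.93; s = √(4260818.93/14) = 551.674
Cutoffs: 742.933 ± 2.5·551.674 → [-636.3, 2122.1]
Outside: 2722 → excluded.
Retained (n=14): Σ = 8422, mean = 8422/14 = 601.571

602 ms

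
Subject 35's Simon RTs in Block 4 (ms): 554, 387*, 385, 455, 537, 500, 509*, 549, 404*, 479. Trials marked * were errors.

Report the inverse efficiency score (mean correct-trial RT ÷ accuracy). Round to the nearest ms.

706 ms

Correct trials (n=7): 554, 385, 455, 537, 500, 549, 479
Mean correct RT = 3459/7 = 494.1429 ms
Proportion correct = 7/10
IES = 494.1429 / (7/10) = 705.918 ms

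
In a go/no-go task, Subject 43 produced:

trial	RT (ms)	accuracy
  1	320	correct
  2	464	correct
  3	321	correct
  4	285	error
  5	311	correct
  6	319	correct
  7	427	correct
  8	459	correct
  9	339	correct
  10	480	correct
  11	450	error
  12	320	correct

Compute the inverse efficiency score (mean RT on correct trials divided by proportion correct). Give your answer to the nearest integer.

451 ms

Correct trials (n=10): 320, 464, 321, 311, 319, 427, 459, 339, 480, 320
Mean correct RT = 3760/10 = 376.0000 ms
Proportion correct = 10/12
IES = 376.0000 / (10/12) = 451.200 ms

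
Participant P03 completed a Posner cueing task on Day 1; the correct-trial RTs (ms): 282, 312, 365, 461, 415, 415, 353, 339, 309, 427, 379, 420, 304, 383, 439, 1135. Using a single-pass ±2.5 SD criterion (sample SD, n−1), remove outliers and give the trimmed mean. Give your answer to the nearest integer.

n = 16, ΣRT = 6738, M = 421.125
Σ(x−M)² = 586955.75; s = √(586955.75/15) = 197.814
Cutoffs: 421.125 ± 2.5·197.814 → [-73.4, 915.7]
Outside: 1135 → excluded.
Retained (n=15): Σ = 5603, mean = 5603/15 = 373.533

374 ms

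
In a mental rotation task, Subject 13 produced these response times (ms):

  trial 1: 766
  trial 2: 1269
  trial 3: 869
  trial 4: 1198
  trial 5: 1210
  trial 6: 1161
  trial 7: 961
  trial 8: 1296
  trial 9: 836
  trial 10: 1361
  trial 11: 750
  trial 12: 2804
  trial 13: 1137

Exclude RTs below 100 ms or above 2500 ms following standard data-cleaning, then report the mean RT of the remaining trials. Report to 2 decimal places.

1067.83 ms

Excluded: 2804
Retained (n=12): Σ = 12814
Mean = 12814/12 = 1067.8333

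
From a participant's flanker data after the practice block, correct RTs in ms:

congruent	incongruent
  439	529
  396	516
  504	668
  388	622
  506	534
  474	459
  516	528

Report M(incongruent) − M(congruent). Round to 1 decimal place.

M(congruent) = 3223/7 = 460.429
M(incongruent) = 3856/7 = 550.857
Difference = 550.857 − 460.429 = 90.429 ms

90.4 ms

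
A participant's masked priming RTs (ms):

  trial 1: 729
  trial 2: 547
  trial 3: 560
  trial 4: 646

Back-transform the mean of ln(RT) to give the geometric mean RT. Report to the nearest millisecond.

616 ms

ln(RT): 6.5917, 6.3044, 6.3279, 6.4708
Mean ln(RT) = 25.6949/4 = 6.42371
Geometric mean = exp(6.42371) = 616.29 ms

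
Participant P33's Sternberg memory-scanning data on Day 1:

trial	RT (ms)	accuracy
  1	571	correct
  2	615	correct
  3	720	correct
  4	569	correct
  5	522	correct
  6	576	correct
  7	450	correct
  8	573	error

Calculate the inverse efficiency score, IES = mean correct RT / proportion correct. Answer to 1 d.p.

Correct trials (n=7): 571, 615, 720, 569, 522, 576, 450
Mean correct RT = 4023/7 = 574.7143 ms
Proportion correct = 7/8
IES = 574.7143 / (7/8) = 656.816 ms

656.8 ms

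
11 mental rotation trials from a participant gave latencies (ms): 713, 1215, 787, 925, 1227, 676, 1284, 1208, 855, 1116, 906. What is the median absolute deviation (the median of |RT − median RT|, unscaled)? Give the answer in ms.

212 ms

Sorted: 676, 713, 787, 855, 906, 925, 1116, 1208, 1215, 1227, 1284 → median = 925
|x − 925|: 212, 290, 138, 0, 302, 249, 359, 283, 70, 191, 19
Sorted deviations: 0, 19, 70, 138, 191, 212, 249, 283, 290, 302, 359 → MAD = 212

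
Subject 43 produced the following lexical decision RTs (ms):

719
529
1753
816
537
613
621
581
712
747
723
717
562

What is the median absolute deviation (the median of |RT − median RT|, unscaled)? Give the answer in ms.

99 ms

Sorted: 529, 537, 562, 581, 613, 621, 712, 717, 719, 723, 747, 816, 1753 → median = 712
|x − 712|: 7, 183, 1041, 104, 175, 99, 91, 131, 0, 35, 11, 5, 150
Sorted deviations: 0, 5, 7, 11, 35, 91, 99, 104, 131, 150, 175, 183, 1041 → MAD = 99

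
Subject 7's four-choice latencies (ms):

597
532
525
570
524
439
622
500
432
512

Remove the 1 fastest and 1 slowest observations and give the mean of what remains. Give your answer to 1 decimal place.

524.9 ms

Sorted: 432, 439, 500, 512, 524, 525, 532, 570, 597, 622
Drop lowest 1 (432) and highest 1 (622)
Remaining (n=8): Σ = 4199, mean = 4199/8 = 524.875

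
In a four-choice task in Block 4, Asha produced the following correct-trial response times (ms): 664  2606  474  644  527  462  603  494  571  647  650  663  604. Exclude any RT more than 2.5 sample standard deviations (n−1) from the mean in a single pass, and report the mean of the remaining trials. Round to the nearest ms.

584 ms

n = 13, ΣRT = 9609, M = 739.154
Σ(x−M)² = 3839367.69; s = √(3839367.69/12) = 565.639
Cutoffs: 739.154 ± 2.5·565.639 → [-674.9, 2153.3]
Outside: 2606 → excluded.
Retained (n=12): Σ = 7003, mean = 7003/12 = 583.583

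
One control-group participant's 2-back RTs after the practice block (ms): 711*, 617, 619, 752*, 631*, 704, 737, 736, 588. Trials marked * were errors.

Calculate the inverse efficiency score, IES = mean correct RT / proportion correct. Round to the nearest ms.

1000 ms

Correct trials (n=6): 617, 619, 704, 737, 736, 588
Mean correct RT = 4001/6 = 666.8333 ms
Proportion correct = 6/9
IES = 666.8333 / (6/9) = 1000.250 ms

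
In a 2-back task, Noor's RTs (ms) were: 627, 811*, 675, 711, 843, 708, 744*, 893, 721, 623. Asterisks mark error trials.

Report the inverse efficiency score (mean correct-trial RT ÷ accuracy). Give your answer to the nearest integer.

906 ms

Correct trials (n=8): 627, 675, 711, 843, 708, 893, 721, 623
Mean correct RT = 5801/8 = 725.1250 ms
Proportion correct = 8/10
IES = 725.1250 / (8/10) = 906.406 ms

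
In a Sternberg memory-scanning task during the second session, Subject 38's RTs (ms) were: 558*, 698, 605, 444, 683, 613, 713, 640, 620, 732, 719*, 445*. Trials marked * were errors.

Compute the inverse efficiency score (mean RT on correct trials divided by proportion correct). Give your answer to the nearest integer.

852 ms

Correct trials (n=9): 698, 605, 444, 683, 613, 713, 640, 620, 732
Mean correct RT = 5748/9 = 638.6667 ms
Proportion correct = 9/12
IES = 638.6667 / (9/12) = 851.556 ms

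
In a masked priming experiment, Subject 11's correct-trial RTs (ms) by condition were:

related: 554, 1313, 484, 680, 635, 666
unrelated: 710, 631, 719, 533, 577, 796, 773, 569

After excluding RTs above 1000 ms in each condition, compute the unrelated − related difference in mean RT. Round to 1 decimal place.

59.7 ms

related: exclude 1313
M(related) = 3019/5 = 603.800
M(unrelated) = 5308/8 = 663.500
Difference = 663.500 − 603.800 = 59.700 ms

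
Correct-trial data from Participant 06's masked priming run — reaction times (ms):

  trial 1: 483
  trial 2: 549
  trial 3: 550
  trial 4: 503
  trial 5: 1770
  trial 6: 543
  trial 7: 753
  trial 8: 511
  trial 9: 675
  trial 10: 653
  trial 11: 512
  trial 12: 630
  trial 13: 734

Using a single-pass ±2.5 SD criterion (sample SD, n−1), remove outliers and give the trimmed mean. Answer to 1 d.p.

n = 13, ΣRT = 8866, M = 682.000
Σ(x−M)² = 1379300.00; s = √(1379300.00/12) = 339.030
Cutoffs: 682.000 ± 2.5·339.030 → [-165.6, 1529.6]
Outside: 1770 → excluded.
Retained (n=12): Σ = 7096, mean = 7096/12 = 591.333

591.3 ms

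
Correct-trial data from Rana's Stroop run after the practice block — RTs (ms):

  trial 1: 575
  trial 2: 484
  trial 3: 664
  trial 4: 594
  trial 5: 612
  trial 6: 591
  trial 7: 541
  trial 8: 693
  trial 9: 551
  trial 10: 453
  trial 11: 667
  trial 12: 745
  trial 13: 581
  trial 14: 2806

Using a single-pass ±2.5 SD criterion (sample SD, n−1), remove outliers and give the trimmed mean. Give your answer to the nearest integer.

n = 14, ΣRT = 10557, M = 754.071
Σ(x−M)² = 4614556.93; s = √(4614556.93/13) = 595.790
Cutoffs: 754.071 ± 2.5·595.790 → [-735.4, 2243.5]
Outside: 2806 → excluded.
Retained (n=13): Σ = 7751, mean = 7751/13 = 596.231

596 ms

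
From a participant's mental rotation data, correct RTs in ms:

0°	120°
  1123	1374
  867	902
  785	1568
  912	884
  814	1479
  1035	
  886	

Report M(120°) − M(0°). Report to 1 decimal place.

M(0°) = 6422/7 = 917.429
M(120°) = 6207/5 = 1241.400
Difference = 1241.400 − 917.429 = 323.971 ms

324.0 ms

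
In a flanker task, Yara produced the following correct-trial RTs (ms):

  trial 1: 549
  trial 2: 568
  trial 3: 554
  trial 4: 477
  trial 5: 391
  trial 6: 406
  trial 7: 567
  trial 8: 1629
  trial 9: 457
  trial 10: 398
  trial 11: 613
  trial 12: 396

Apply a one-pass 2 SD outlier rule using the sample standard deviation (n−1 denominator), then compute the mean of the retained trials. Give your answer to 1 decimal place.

n = 12, ΣRT = 7005, M = 583.750
Σ(x−M)² = 1261986.25; s = √(1261986.25/11) = 338.712
Cutoffs: 583.750 ± 2·338.712 → [-93.7, 1261.2]
Outside: 1629 → excluded.
Retained (n=11): Σ = 5376, mean = 5376/11 = 488.727

488.7 ms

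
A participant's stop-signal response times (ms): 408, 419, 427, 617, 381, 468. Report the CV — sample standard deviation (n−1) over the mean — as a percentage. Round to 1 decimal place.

18.8%

n = 6, Σ = 2720, M = 453.3333
Σ(x−M)² = 36161.333; s = √(36161.333/5) = 85.0427
CV = 85.0427 / 453.3333 = 0.18759 = 18.759%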